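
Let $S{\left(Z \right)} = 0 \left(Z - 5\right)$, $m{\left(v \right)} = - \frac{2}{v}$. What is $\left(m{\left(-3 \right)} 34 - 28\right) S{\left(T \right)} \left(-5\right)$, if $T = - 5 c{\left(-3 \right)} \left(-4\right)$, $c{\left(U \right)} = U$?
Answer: $0$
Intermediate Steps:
$T = -60$ ($T = \left(-5\right) \left(-3\right) \left(-4\right) = 15 \left(-4\right) = -60$)
$S{\left(Z \right)} = 0$ ($S{\left(Z \right)} = 0 \left(Z - 5\right) = 0 \left(-5 + Z\right) = 0$)
$\left(m{\left(-3 \right)} 34 - 28\right) S{\left(T \right)} \left(-5\right) = \left(- \frac{2}{-3} \cdot 34 - 28\right) 0 \left(-5\right) = \left(\left(-2\right) \left(- \frac{1}{3}\right) 34 - 28\right) 0 \left(-5\right) = \left(\frac{2}{3} \cdot 34 - 28\right) 0 \left(-5\right) = \left(\frac{68}{3} - 28\right) 0 \left(-5\right) = \left(- \frac{16}{3}\right) 0 \left(-5\right) = 0 \left(-5\right) = 0$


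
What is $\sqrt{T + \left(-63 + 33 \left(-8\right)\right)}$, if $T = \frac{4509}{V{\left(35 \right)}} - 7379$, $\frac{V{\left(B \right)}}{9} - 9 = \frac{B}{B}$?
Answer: $\frac{i \sqrt{765590}}{10} \approx 87.498 i$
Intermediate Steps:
$V{\left(B \right)} = 90$ ($V{\left(B \right)} = 81 + 9 \frac{B}{B} = 81 + 9 \cdot 1 = 81 + 9 = 90$)
$T = - \frac{73289}{10}$ ($T = \frac{4509}{90} - 7379 = 4509 \cdot \frac{1}{90} - 7379 = \frac{501}{10} - 7379 = - \frac{73289}{10} \approx -7328.9$)
$\sqrt{T + \left(-63 + 33 \left(-8\right)\right)} = \sqrt{- \frac{73289}{10} + \left(-63 + 33 \left(-8\right)\right)} = \sqrt{- \frac{73289}{10} - 327} = \sqrt{- \frac{76559}{10}} = \frac{i \sqrt{765590}}{10}$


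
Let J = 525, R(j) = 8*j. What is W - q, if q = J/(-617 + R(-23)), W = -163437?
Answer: -43637504/267 ≈ -1.6344e+5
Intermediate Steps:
q = -175/267 (q = 525/(-617 + 8*(-23)) = 525/(-617 - 184) = 525/(-801) = -1/801*525 = -175/267 ≈ -0.65543)
W - q = -163437 - 1*(-175/267) = -163437 + 175/267 = -43637504/267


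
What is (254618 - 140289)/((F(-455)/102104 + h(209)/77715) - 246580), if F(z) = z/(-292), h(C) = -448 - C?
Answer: -29433665800786720/63481300121054339 ≈ -0.46366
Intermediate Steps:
F(z) = -z/292 (F(z) = z*(-1/292) = -z/292)
(254618 - 140289)/((F(-455)/102104 + h(209)/77715) - 246580) = (254618 - 140289)/((-1/292*(-455)/102104 + (-448 - 1*209)/77715) - 246580) = 114329/(((455/292)*(1/102104) + (-448 - 209)*(1/77715)) - 246580) = 114329/((455/29814368 - 657*1/77715) - 246580) = 114329/((455/29814368 - 73/8635) - 246580) = 114329/(-2172519939/257447067680 - 246580) = 114329/(-63481300121054339/257447067680) = 114329*(-257447067680/63481300121054339) = -29433665800786720/63481300121054339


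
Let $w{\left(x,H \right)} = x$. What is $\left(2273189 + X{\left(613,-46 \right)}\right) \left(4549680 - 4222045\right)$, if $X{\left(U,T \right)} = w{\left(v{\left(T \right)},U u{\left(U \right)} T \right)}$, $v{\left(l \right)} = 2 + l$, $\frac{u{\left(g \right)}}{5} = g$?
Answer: $744761862075$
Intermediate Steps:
$u{\left(g \right)} = 5 g$
$X{\left(U,T \right)} = 2 + T$
$\left(2273189 + X{\left(613,-46 \right)}\right) \left(4549680 - 4222045\right) = \left(2273189 + \left(2 - 46\right)\right) \left(4549680 - 4222045\right) = \left(2273189 - 44\right) 327635 = 2273145 \cdot 327635 = 744761862075$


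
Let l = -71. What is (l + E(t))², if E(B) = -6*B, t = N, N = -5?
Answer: 1681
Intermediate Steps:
t = -5
E(B) = -6*B
(l + E(t))² = (-71 - 6*(-5))² = (-71 + 30)² = (-41)² = 1681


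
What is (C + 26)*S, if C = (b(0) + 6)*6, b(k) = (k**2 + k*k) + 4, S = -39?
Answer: -3354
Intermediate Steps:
b(k) = 4 + 2*k**2 (b(k) = (k**2 + k**2) + 4 = 2*k**2 + 4 = 4 + 2*k**2)
C = 60 (C = ((4 + 2*0**2) + 6)*6 = ((4 + 2*0) + 6)*6 = ((4 + 0) + 6)*6 = (4 + 6)*6 = 10*6 = 60)
(C + 26)*S = (60 + 26)*(-39) = 86*(-39) = -3354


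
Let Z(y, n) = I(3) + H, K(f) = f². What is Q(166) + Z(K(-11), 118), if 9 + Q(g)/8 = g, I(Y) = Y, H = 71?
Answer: 1330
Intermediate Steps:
Q(g) = -72 + 8*g
Z(y, n) = 74 (Z(y, n) = 3 + 71 = 74)
Q(166) + Z(K(-11), 118) = (-72 + 8*166) + 74 = (-72 + 1328) + 74 = 1256 + 74 = 1330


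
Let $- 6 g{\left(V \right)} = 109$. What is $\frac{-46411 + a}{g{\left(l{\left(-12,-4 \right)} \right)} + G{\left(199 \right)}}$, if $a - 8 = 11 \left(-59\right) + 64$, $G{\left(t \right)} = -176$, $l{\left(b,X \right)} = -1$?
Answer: $\frac{281928}{1165} \approx 242.0$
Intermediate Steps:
$g{\left(V \right)} = - \frac{109}{6}$ ($g{\left(V \right)} = \left(- \frac{1}{6}\right) 109 = - \frac{109}{6}$)
$a = -577$ ($a = 8 + \left(11 \left(-59\right) + 64\right) = 8 + \left(-649 + 64\right) = 8 - 585 = -577$)
$\frac{-46411 + a}{g{\left(l{\left(-12,-4 \right)} \right)} + G{\left(199 \right)}} = \frac{-46411 - 577}{- \frac{109}{6} - 176} = - \frac{46988}{- \frac{1165}{6}} = \left(-46988\right) \left(- \frac{6}{1165}\right) = \frac{281928}{1165}$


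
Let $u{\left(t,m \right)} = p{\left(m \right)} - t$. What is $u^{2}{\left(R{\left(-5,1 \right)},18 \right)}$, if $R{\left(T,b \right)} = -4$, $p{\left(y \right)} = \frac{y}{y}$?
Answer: $25$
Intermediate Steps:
$p{\left(y \right)} = 1$
$u{\left(t,m \right)} = 1 - t$
$u^{2}{\left(R{\left(-5,1 \right)},18 \right)} = \left(1 - -4\right)^{2} = \left(1 + 4\right)^{2} = 5^{2} = 25$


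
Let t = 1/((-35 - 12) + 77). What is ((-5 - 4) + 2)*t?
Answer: -7/30 ≈ -0.23333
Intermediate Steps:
t = 1/30 (t = 1/(-47 + 77) = 1/30 ≈ 0.033333)
((-5 - 4) + 2)*t = ((-5 - 4) + 2)*(1/30) = (-9 + 2)*(1/30) = -7*1/30 = -7/30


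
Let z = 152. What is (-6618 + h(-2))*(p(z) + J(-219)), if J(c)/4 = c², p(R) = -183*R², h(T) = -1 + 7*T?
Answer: 26772035004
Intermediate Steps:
J(c) = 4*c²
(-6618 + h(-2))*(p(z) + J(-219)) = (-6618 + (-1 + 7*(-2)))*(-183*152² + 4*(-219)²) = (-6618 + (-1 - 14))*(-183*23104 + 4*47961) = (-6618 - 15)*(-4228032 + 191844) = -6633*(-4036188) = 26772035004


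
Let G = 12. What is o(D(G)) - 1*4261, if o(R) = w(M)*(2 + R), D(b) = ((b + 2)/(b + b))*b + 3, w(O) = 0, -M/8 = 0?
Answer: -4261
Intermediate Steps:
M = 0 (M = -8*0 = 0)
D(b) = 4 + b/2 (D(b) = ((2 + b)/((2*b)))*b + 3 = ((2 + b)*(1/(2*b)))*b + 3 = ((2 + b)/(2*b))*b + 3 = (1 + b/2) + 3 = 4 + b/2)
o(R) = 0 (o(R) = 0*(2 + R) = 0)
o(D(G)) - 1*4261 = 0 - 1*4261 = 0 - 4261 = -4261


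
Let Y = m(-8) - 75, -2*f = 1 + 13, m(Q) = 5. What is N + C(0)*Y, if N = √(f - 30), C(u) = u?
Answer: I*√37 ≈ 6.0828*I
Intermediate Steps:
f = -7 (f = -(1 + 13)/2 = -½*14 = -7)
Y = -70 (Y = 5 - 75 = -70)
N = I*√37 (N = √(-7 - 30) = √(-37) = I*√37 ≈ 6.0828*I)
N + C(0)*Y = I*√37 + 0*(-70) = I*√37 + 0 = I*√37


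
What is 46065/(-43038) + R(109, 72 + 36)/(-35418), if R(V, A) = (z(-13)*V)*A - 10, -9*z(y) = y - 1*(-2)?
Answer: -125018363/84684438 ≈ -1.4763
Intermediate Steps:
z(y) = -2/9 - y/9 (z(y) = -(y - 1*(-2))/9 = -(y + 2)/9 = -(2 + y)/9 = -2/9 - y/9)
R(V, A) = -10 + 11*A*V/9 (R(V, A) = ((-2/9 - ⅑*(-13))*V)*A - 10 = ((-2/9 + 13/9)*V)*A - 10 = (11*V/9)*A - 10 = 11*A*V/9 - 10 = -10 + 11*A*V/9)
46065/(-43038) + R(109, 72 + 36)/(-35418) = 46065/(-43038) + (-10 + (11/9)*(72 + 36)*109)/(-35418) = 46065*(-1/43038) + (-10 + (11/9)*108*109)*(-1/35418) = -15355/14346 + (-10 + 14388)*(-1/35418) = -15355/14346 + 14378*(-1/35418) = -15355/14346 - 7189/17709 = -125018363/84684438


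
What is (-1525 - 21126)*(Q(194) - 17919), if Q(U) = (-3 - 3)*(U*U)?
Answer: 5520841485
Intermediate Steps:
Q(U) = -6*U²
(-1525 - 21126)*(Q(194) - 17919) = (-1525 - 21126)*(-6*194² - 17919) = -22651*(-6*37636 - 17919) = -22651*(-225816 - 17919) = -22651*(-243735) = 5520841485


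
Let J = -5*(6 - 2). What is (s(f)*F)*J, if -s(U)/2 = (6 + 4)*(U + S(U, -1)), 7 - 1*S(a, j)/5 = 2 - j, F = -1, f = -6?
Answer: -5600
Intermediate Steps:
J = -20 (J = -5*4 = -20)
S(a, j) = 25 + 5*j (S(a, j) = 35 - 5*(2 - j) = 35 + (-10 + 5*j) = 25 + 5*j)
s(U) = -400 - 20*U (s(U) = -2*(6 + 4)*(U + (25 + 5*(-1))) = -20*(U + (25 - 5)) = -20*(U + 20) = -20*(20 + U) = -2*(200 + 10*U) = -400 - 20*U)
(s(f)*F)*J = ((-400 - 20*(-6))*(-1))*(-20) = ((-400 + 120)*(-1))*(-20) = -280*(-1)*(-20) = 280*(-20) = -5600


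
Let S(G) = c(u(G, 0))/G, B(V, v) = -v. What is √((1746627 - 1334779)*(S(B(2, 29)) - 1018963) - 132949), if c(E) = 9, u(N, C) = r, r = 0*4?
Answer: 3*I*√39214721224469/29 ≈ 6.4781e+5*I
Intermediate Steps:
r = 0
u(N, C) = 0
S(G) = 9/G
√((1746627 - 1334779)*(S(B(2, 29)) - 1018963) - 132949) = √((1746627 - 1334779)*(9/((-1*29)) - 1018963) - 132949) = √(411848*(9/(-29) - 1018963) - 132949) = √(411848*(9*(-1/29) - 1018963) - 132949) = √(411848*(-9/29 - 1018963) - 132949) = √(411848*(-29549936/29) - 132949) = √(-12170082041728/29 - 132949) = √(-12170085897249/29) = 3*I*√39214721224469/29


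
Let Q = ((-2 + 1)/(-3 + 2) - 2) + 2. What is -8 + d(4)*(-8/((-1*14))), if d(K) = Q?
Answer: -52/7 ≈ -7.4286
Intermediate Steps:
Q = 1 (Q = (-1/(-1) - 2) + 2 = (-1*(-1) - 2) + 2 = (1 - 2) + 2 = -1 + 2 = 1)
d(K) = 1
-8 + d(4)*(-8/((-1*14))) = -8 + 1*(-8/((-1*14))) = -8 + 1*(-8/(-14)) = -8 + 1*(-8*(-1/14)) = -8 + 1*(4/7) = -8 + 4/7 = -52/7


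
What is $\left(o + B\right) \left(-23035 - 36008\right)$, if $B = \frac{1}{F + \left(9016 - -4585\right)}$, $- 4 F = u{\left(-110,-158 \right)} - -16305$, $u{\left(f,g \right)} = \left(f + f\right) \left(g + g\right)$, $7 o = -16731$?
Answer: $\frac{31039187266497}{219947} \approx 1.4112 \cdot 10^{8}$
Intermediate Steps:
$o = - \frac{16731}{7}$ ($o = \frac{1}{7} \left(-16731\right) = - \frac{16731}{7} \approx -2390.1$)
$u{\left(f,g \right)} = 4 f g$ ($u{\left(f,g \right)} = 2 f 2 g = 4 f g$)
$F = - \frac{85825}{4}$ ($F = - \frac{4 \left(-110\right) \left(-158\right) - -16305}{4} = - \frac{69520 + 16305}{4} = \left(- \frac{1}{4}\right) 85825 = - \frac{85825}{4} \approx -21456.0$)
$B = - \frac{4}{31421}$ ($B = \frac{1}{- \frac{85825}{4} + \left(9016 - -4585\right)} = \frac{1}{- \frac{85825}{4} + \left(9016 + 4585\right)} = \frac{1}{- \frac{85825}{4} + 13601} = \frac{1}{- \frac{31421}{4}} = - \frac{4}{31421} \approx -0.0001273$)
$\left(o + B\right) \left(-23035 - 36008\right) = \left(- \frac{16731}{7} - \frac{4}{31421}\right) \left(-23035 - 36008\right) = \left(- \frac{525704779}{219947}\right) \left(-59043\right) = \frac{31039187266497}{219947}$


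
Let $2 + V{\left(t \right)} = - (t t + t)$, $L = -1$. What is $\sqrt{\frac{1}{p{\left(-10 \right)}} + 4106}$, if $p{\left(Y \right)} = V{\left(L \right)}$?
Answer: $\frac{\sqrt{16422}}{2} \approx 64.074$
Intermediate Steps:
$V{\left(t \right)} = -2 - t - t^{2}$ ($V{\left(t \right)} = -2 - \left(t t + t\right) = -2 - \left(t^{2} + t\right) = -2 - \left(t + t^{2}\right) = -2 - t - t^{2}$)
$p{\left(Y \right)} = -2$ ($p{\left(Y \right)} = -2 - -1 - \left(-1\right)^{2} = -2 + 1 - 1 = -2$)
$\sqrt{\frac{1}{p{\left(-10 \right)}} + 4106} = \sqrt{\frac{1}{-2} + 4106} = \sqrt{- \frac{1}{2} + 4106} = \sqrt{\frac{8211}{2}} = \frac{\sqrt{16422}}{2}$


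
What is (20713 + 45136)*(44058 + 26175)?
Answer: 4624772817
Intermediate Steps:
(20713 + 45136)*(44058 + 26175) = 65849*70233 = 4624772817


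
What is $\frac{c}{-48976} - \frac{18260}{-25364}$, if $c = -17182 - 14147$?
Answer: $\frac{422232629}{310556816} \approx 1.3596$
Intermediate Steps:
$c = -31329$ ($c = -17182 - 14147 = -31329$)
$\frac{c}{-48976} - \frac{18260}{-25364} = - \frac{31329}{-48976} - \frac{18260}{-25364} = \left(-31329\right) \left(- \frac{1}{48976}\right) - - \frac{4565}{6341} = \frac{31329}{48976} + \frac{4565}{6341} = \frac{422232629}{310556816}$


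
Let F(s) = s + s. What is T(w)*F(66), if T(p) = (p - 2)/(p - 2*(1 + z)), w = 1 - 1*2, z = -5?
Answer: -396/7 ≈ -56.571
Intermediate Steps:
w = -1 (w = 1 - 2 = -1)
F(s) = 2*s
T(p) = (-2 + p)/(8 + p) (T(p) = (p - 2)/(p - 2*(1 - 5)) = (-2 + p)/(p - 2*(-4)) = (-2 + p)/(p + 8) = (-2 + p)/(8 + p))
T(w)*F(66) = ((-2 - 1)/(8 - 1))*(2*66) = (-3/7)*132 = ((⅐)*(-3))*132 = -3/7*132 = -396/7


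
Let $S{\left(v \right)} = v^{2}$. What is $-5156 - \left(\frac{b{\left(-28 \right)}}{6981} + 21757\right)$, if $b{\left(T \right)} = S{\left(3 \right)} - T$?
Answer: $- \frac{187879690}{6981} \approx -26913.0$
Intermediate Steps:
$b{\left(T \right)} = 9 - T$ ($b{\left(T \right)} = 3^{2} - T = 9 - T$)
$-5156 - \left(\frac{b{\left(-28 \right)}}{6981} + 21757\right) = -5156 - \left(\frac{9 - -28}{6981} + 21757\right) = -5156 - \left(\left(9 + 28\right) \frac{1}{6981} + 21757\right) = -5156 - \left(37 \cdot \frac{1}{6981} + 21757\right) = -5156 - \left(\frac{37}{6981} + 21757\right) = -5156 - \frac{151885654}{6981} = - \frac{187879690}{6981}$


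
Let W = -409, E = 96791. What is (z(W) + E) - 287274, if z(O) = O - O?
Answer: -190483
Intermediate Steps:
z(O) = 0
(z(W) + E) - 287274 = (0 + 96791) - 287274 = 96791 - 287274 = -190483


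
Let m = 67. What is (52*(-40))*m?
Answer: -139360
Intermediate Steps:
(52*(-40))*m = (52*(-40))*67 = -2080*67 = -139360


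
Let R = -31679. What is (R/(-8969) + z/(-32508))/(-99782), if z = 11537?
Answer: -926345579/29092864193064 ≈ -3.1841e-5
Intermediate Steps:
(R/(-8969) + z/(-32508))/(-99782) = (-31679/(-8969) + 11537/(-32508))/(-99782) = (-31679*(-1/8969) + 11537*(-1/32508))*(-1/99782) = (31679/8969 - 11537/32508)*(-1/99782) = (926345579/291564252)*(-1/99782) = -926345579/29092864193064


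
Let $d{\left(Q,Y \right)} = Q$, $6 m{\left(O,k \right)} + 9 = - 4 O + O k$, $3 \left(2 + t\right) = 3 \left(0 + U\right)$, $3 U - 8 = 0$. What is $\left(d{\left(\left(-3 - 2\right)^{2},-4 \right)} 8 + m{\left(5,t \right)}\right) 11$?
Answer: $\frac{38753}{18} \approx 2152.9$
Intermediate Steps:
$U = \frac{8}{3}$ ($U = \frac{8}{3} + \frac{1}{3} \cdot 0 = \frac{8}{3} + 0 = \frac{8}{3} \approx 2.6667$)
$t = \frac{2}{3}$ ($t = -2 + \frac{3 \left(0 + \frac{8}{3}\right)}{3} = -2 + \frac{3 \cdot \frac{8}{3}}{3} = -2 + \frac{1}{3} \cdot 8 = -2 + \frac{8}{3} = \frac{2}{3} \approx 0.66667$)
$m{\left(O,k \right)} = - \frac{3}{2} - \frac{2 O}{3} + \frac{O k}{6}$ ($m{\left(O,k \right)} = - \frac{3}{2} + \frac{- 4 O + O k}{6} = - \frac{3}{2} + \left(- \frac{2 O}{3} + \frac{O k}{6}\right) = - \frac{3}{2} - \frac{2 O}{3} + \frac{O k}{6}$)
$\left(d{\left(\left(-3 - 2\right)^{2},-4 \right)} 8 + m{\left(5,t \right)}\right) 11 = \left(\left(-3 - 2\right)^{2} \cdot 8 - \left(\frac{29}{6} - \frac{5}{9}\right)\right) 11 = \left(\left(-5\right)^{2} \cdot 8 - \frac{77}{18}\right) 11 = \left(25 \cdot 8 - \frac{77}{18}\right) 11 = \left(200 - \frac{77}{18}\right) 11 = \frac{3523}{18} \cdot 11 = \frac{38753}{18}$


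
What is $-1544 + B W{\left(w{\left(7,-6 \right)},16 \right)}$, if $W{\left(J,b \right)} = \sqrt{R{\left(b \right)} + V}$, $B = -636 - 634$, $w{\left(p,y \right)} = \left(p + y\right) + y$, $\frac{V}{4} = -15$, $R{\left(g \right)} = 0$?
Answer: $-1544 - 2540 i \sqrt{15} \approx -1544.0 - 9837.4 i$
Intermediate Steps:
$V = -60$ ($V = 4 \left(-15\right) = -60$)
$w{\left(p,y \right)} = p + 2 y$
$B = -1270$
$W{\left(J,b \right)} = 2 i \sqrt{15}$ ($W{\left(J,b \right)} = \sqrt{0 - 60} = \sqrt{-60} = 2 i \sqrt{15}$)
$-1544 + B W{\left(w{\left(7,-6 \right)},16 \right)} = -1544 - 1270 \cdot 2 i \sqrt{15} = -1544 - 2540 i \sqrt{15}$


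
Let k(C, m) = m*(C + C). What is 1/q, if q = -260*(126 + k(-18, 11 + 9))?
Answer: 1/154440 ≈ 6.4750e-6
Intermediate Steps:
k(C, m) = 2*C*m (k(C, m) = m*(2*C) = 2*C*m)
q = 154440 (q = -260*(126 + 2*(-18)*(11 + 9)) = -260*(126 + 2*(-18)*20) = -260*(126 - 720) = -260*(-594) = 154440)
1/q = 1/154440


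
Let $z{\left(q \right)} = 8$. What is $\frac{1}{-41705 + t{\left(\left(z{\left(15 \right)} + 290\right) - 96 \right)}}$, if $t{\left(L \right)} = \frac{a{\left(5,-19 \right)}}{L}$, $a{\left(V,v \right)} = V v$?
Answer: $- \frac{202}{8424505} \approx -2.3978 \cdot 10^{-5}$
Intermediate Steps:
$t{\left(L \right)} = - \frac{95}{L}$ ($t{\left(L \right)} = \frac{5 \left(-19\right)}{L} = - \frac{95}{L}$)
$\frac{1}{-41705 + t{\left(\left(z{\left(15 \right)} + 290\right) - 96 \right)}} = \frac{1}{-41705 - \frac{95}{\left(8 + 290\right) - 96}} = \frac{1}{-41705 - \frac{95}{298 - 96}} = \frac{1}{-41705 - \frac{95}{202}} = \frac{1}{- \frac{8424505}{202}} = - \frac{202}{8424505}$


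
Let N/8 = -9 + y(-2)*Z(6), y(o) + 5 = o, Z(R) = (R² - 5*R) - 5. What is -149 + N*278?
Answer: -35733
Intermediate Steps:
Z(R) = -5 + R² - 5*R
y(o) = -5 + o
N = -128 (N = 8*(-9 + (-5 - 2)*(-5 + 6² - 5*6)) = 8*(-9 - 7*(-5 + 36 - 30)) = 8*(-9 - 7*1) = 8*(-9 - 7) = 8*(-16) = -128)
-149 + N*278 = -149 - 128*278 = -149 - 35584 = -35733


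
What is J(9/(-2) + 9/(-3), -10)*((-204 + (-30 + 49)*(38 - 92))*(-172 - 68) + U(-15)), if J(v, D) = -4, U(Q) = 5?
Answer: -1180820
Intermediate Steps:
J(9/(-2) + 9/(-3), -10)*((-204 + (-30 + 49)*(38 - 92))*(-172 - 68) + U(-15)) = -4*((-204 + (-30 + 49)*(38 - 92))*(-172 - 68) + 5) = -4*((-204 + 19*(-54))*(-240) + 5) = -4*((-204 - 1026)*(-240) + 5) = -4*(-1230*(-240) + 5) = -4*(295200 + 5) = -4*295205 = -1180820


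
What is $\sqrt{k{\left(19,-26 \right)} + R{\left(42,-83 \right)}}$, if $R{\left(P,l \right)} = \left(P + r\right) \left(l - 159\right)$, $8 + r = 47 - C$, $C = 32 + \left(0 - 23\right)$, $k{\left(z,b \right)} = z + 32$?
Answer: $i \sqrt{17373} \approx 131.81 i$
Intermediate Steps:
$k{\left(z,b \right)} = 32 + z$
$C = 9$ ($C = 32 + \left(0 - 23\right) = 32 - 23 = 9$)
$r = 30$ ($r = -8 + \left(47 - 9\right) = -8 + 38 = 30$)
$R{\left(P,l \right)} = \left(-159 + l\right) \left(30 + P\right)$ ($R{\left(P,l \right)} = \left(P + 30\right) \left(l - 159\right) = \left(30 + P\right) \left(-159 + l\right) = \left(-159 + l\right) \left(30 + P\right)$)
$\sqrt{k{\left(19,-26 \right)} + R{\left(42,-83 \right)}} = \sqrt{\left(32 + 19\right) + \left(-4770 - 6678 + 30 \left(-83\right) + 42 \left(-83\right)\right)} = \sqrt{51 - 17424} = \sqrt{-17373} = i \sqrt{17373}$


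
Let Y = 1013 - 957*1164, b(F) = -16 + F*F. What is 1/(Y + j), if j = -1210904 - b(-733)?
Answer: -1/2861112 ≈ -3.4951e-7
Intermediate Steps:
b(F) = -16 + F²
j = -1748177 (j = -1210904 - (-16 + (-733)²) = -1210904 - (-16 + 537289) = -1210904 - 1*537273 = -1210904 - 537273 = -1748177)
Y = -1112935 (Y = 1013 - 1113948 = -1112935)
1/(Y + j) = 1/(-1112935 - 1748177) = 1/(-2861112) = -1/2861112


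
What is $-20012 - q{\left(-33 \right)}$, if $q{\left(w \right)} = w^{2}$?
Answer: $-21101$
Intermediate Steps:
$-20012 - q{\left(-33 \right)} = -20012 - \left(-33\right)^{2} = -20012 - 1089 = -21101$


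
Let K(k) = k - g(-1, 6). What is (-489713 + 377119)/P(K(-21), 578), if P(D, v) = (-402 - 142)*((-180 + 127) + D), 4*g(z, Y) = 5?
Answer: -56297/20468 ≈ -2.7505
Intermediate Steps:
g(z, Y) = 5/4 (g(z, Y) = (¼)*5 = 5/4)
K(k) = -5/4 + k (K(k) = k - 1*5/4 = k - 5/4 = -5/4 + k)
P(D, v) = 28832 - 544*D (P(D, v) = -544*(-53 + D) = 28832 - 544*D)
(-489713 + 377119)/P(K(-21), 578) = (-489713 + 377119)/(28832 - 544*(-5/4 - 21)) = -112594/(28832 - 544*(-89/4)) = -112594/(28832 + 12104) = -112594/40936 = -112594*1/40936 = -56297/20468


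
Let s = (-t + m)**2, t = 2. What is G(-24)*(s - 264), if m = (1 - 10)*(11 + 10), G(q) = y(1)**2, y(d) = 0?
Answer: 0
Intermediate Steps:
G(q) = 0 (G(q) = 0**2 = 0)
m = -189 (m = -9*21 = -189)
s = 36481 (s = (-1*2 - 189)**2 = (-2 - 189)**2 = (-191)**2 = 36481)
G(-24)*(s - 264) = 0*(36481 - 264) = 0*36217 = 0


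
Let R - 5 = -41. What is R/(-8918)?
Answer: 18/4459 ≈ 0.0040368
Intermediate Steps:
R = -36 (R = 5 - 41 = -36)
R/(-8918) = -36/(-8918) = -1/8918*(-36) = 18/4459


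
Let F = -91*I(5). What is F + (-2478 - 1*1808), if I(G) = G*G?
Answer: -6561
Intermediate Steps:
I(G) = G²
F = -2275 (F = -91*5² = -91*25 = -2275)
F + (-2478 - 1*1808) = -2275 + (-2478 - 1*1808) = -2275 + (-2478 - 1808) = -2275 - 4286 = -6561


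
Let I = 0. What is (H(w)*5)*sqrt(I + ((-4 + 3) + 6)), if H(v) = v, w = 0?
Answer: 0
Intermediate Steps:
(H(w)*5)*sqrt(I + ((-4 + 3) + 6)) = (0*5)*sqrt(0 + ((-4 + 3) + 6)) = 0*sqrt(0 + (-1 + 6)) = 0*sqrt(0 + 5) = 0*sqrt(5) = 0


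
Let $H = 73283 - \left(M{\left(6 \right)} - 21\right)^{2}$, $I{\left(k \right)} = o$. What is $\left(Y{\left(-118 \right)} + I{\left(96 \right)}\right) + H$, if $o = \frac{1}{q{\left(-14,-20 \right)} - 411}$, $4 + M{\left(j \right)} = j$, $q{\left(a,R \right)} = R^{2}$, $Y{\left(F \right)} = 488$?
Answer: $\frac{807509}{11} \approx 73410.0$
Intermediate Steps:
$M{\left(j \right)} = -4 + j$
$o = - \frac{1}{11}$ ($o = \frac{1}{\left(-20\right)^{2} - 411} = \frac{1}{400 - 411} = \frac{1}{-11} = - \frac{1}{11} \approx -0.090909$)
$I{\left(k \right)} = - \frac{1}{11}$
$H = 72922$ ($H = 73283 - \left(\left(-4 + 6\right) - 21\right)^{2} = 73283 - \left(2 - 21\right)^{2} = 73283 - \left(-19\right)^{2} = 73283 - 361 = 72922$)
$\left(Y{\left(-118 \right)} + I{\left(96 \right)}\right) + H = \left(488 - \frac{1}{11}\right) + 72922 = \frac{5367}{11} + 72922 = \frac{807509}{11}$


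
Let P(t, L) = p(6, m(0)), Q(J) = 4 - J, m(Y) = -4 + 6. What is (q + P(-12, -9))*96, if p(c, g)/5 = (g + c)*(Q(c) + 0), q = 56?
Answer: -2304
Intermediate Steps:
m(Y) = 2
p(c, g) = 5*(4 - c)*(c + g) (p(c, g) = 5*((g + c)*((4 - c) + 0)) = 5*((c + g)*(4 - c)) = 5*((4 - c)*(c + g)) = 5*(4 - c)*(c + g))
P(t, L) = -80 (P(t, L) = -5*(-4 + 6)*(6 + 2) = -5*2*8 = -80)
(q + P(-12, -9))*96 = (56 - 80)*96 = -24*96 = -2304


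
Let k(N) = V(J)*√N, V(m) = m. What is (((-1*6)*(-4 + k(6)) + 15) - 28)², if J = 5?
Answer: 5521 - 660*√6 ≈ 3904.3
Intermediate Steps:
k(N) = 5*√N
(((-1*6)*(-4 + k(6)) + 15) - 28)² = (((-1*6)*(-4 + 5*√6) + 15) - 28)² = ((-6*(-4 + 5*√6) + 15) - 28)² = (((24 - 30*√6) + 15) - 28)² = ((39 - 30*√6) - 28)² = (11 - 30*√6)²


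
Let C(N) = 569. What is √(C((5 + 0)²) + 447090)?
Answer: √447659 ≈ 669.07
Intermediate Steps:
√(C((5 + 0)²) + 447090) = √(569 + 447090) = √447659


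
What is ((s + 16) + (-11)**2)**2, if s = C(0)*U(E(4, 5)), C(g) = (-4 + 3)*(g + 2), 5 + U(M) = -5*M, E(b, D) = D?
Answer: 38809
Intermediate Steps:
U(M) = -5 - 5*M
C(g) = -2 - g (C(g) = -(2 + g) = -2 - g)
s = 60 (s = (-2 - 1*0)*(-5 - 5*5) = (-2 + 0)*(-5 - 25) = -2*(-30) = 60)
((s + 16) + (-11)**2)**2 = ((60 + 16) + (-11)**2)**2 = (76 + 121)**2 = 197**2 = 38809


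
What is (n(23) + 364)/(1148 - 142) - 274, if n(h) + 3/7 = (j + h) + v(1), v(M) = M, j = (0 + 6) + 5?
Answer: -963359/3521 ≈ -273.60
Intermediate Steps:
j = 11 (j = 6 + 5 = 11)
n(h) = 81/7 + h (n(h) = -3/7 + ((11 + h) + 1) = -3/7 + (12 + h) = 81/7 + h)
(n(23) + 364)/(1148 - 142) - 274 = ((81/7 + 23) + 364)/(1148 - 142) - 274 = (242/7 + 364)/1006 - 274 = (2790/7)*(1/1006) - 274 = 1395/3521 - 274 = -963359/3521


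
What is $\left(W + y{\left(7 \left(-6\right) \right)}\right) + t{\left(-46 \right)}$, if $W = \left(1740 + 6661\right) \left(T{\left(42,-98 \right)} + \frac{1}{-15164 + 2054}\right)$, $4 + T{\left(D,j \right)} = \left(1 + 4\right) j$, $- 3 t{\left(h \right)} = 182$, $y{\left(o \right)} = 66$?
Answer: $- \frac{54407670821}{13110} \approx -4.1501 \cdot 10^{6}$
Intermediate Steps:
$t{\left(h \right)} = - \frac{182}{3}$ ($t{\left(h \right)} = \left(- \frac{1}{3}\right) 182 = - \frac{182}{3}$)
$T{\left(D,j \right)} = -4 + 5 j$ ($T{\left(D,j \right)} = -4 + \left(1 + 4\right) j = -4 + 5 j$)
$W = - \frac{54407740741}{13110}$ ($W = \left(1740 + 6661\right) \left(\left(-4 + 5 \left(-98\right)\right) + \frac{1}{-15164 + 2054}\right) = 8401 \left(\left(-4 - 490\right) + \frac{1}{-13110}\right) = 8401 \left(-494 - \frac{1}{13110}\right) = 8401 \left(- \frac{6476341}{13110}\right) = - \frac{54407740741}{13110} \approx -4.1501 \cdot 10^{6}$)
$\left(W + y{\left(7 \left(-6\right) \right)}\right) + t{\left(-46 \right)} = \left(- \frac{54407740741}{13110} + 66\right) - \frac{182}{3} = - \frac{54406875481}{13110} - \frac{182}{3} = - \frac{54407670821}{13110}$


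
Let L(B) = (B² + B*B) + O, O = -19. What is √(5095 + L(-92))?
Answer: 2*√5501 ≈ 148.34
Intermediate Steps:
L(B) = -19 + 2*B² (L(B) = (B² + B*B) - 19 = (B² + B²) - 19 = 2*B² - 19 = -19 + 2*B²)
√(5095 + L(-92)) = √(5095 + (-19 + 2*(-92)²)) = √(5095 + (-19 + 2*8464)) = √(5095 + (-19 + 16928)) = √(5095 + 16909) = √22004 = 2*√5501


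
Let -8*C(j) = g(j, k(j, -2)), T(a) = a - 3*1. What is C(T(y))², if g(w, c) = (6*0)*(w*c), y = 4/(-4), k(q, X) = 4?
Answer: 0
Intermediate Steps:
y = -1 (y = 4*(-¼) = -1)
g(w, c) = 0 (g(w, c) = 0*(c*w) = 0)
T(a) = -3 + a (T(a) = a - 3 = -3 + a)
C(j) = 0 (C(j) = -⅛*0 = 0)
C(T(y))² = 0² = 0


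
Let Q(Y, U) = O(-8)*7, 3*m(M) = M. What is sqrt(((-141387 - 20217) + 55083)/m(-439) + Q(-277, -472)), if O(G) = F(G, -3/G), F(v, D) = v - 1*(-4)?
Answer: sqrt(134891969)/439 ≈ 26.456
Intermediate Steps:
m(M) = M/3
F(v, D) = 4 + v (F(v, D) = v + 4 = 4 + v)
O(G) = 4 + G
Q(Y, U) = -28 (Q(Y, U) = (4 - 8)*7 = -4*7 = -28)
sqrt(((-141387 - 20217) + 55083)/m(-439) + Q(-277, -472)) = sqrt(((-141387 - 20217) + 55083)/(((1/3)*(-439))) - 28) = sqrt((-161604 + 55083)/(-439/3) - 28) = sqrt(-106521*(-3/439) - 28) = sqrt(319563/439 - 28) = sqrt(307271/439) = sqrt(134891969)/439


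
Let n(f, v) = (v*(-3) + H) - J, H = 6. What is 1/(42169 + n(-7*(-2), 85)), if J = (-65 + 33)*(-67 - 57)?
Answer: 1/37952 ≈ 2.6349e-5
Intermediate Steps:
J = 3968 (J = -32*(-124) = 3968)
n(f, v) = -3962 - 3*v (n(f, v) = (v*(-3) + 6) - 1*3968 = (-3*v + 6) - 3968 = (6 - 3*v) - 3968 = -3962 - 3*v)
1/(42169 + n(-7*(-2), 85)) = 1/(42169 + (-3962 - 3*85)) = 1/(42169 + (-3962 - 255)) = 1/(42169 - 4217) = 1/37952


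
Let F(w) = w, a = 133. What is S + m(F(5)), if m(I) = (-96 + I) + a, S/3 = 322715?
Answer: 968187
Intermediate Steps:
S = 968145 (S = 3*322715 = 968145)
m(I) = 37 + I (m(I) = (-96 + I) + 133 = 37 + I)
S + m(F(5)) = 968145 + (37 + 5) = 968145 + 42 = 968187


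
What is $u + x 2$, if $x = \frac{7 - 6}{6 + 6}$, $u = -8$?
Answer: $- \frac{47}{6} \approx -7.8333$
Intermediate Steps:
$x = \frac{1}{12}$ ($x = 1 \cdot \frac{1}{12} = \frac{1}{12} \approx 0.083333$)
$u + x 2 = -8 + \frac{1}{12} \cdot 2 = -8 + \frac{1}{6} = - \frac{47}{6}$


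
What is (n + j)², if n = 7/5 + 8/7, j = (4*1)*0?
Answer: 7921/1225 ≈ 6.4661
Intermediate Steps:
j = 0 (j = 4*0 = 0)
n = 89/35 (n = 7*(⅕) + 8*(⅐) = 7/5 + 8/7 = 89/35 ≈ 2.5429)
(n + j)² = (89/35 + 0)² = (89/35)² = 7921/1225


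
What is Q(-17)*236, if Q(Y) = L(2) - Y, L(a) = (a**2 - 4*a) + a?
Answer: 3540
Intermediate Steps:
L(a) = a**2 - 3*a
Q(Y) = -2 - Y (Q(Y) = 2*(-3 + 2) - Y = 2*(-1) - Y = -2 - Y)
Q(-17)*236 = (-2 - 1*(-17))*236 = (-2 + 17)*236 = 15*236 = 3540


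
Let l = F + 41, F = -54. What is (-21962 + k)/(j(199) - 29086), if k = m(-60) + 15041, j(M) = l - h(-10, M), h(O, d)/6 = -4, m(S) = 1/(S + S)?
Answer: 830521/3489000 ≈ 0.23804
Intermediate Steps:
l = -13 (l = -54 + 41 = -13)
m(S) = 1/(2*S)
h(O, d) = -24 (h(O, d) = 6*(-4) = -24)
j(M) = 11 (j(M) = -13 - 1*(-24) = -13 + 24 = 11)
k = 1804919/120 (k = (1/2)/(-60) + 15041 = (1/2)*(-1/60) + 15041 = -1/120 + 15041 = 1804919/120 ≈ 15041.)
(-21962 + k)/(j(199) - 29086) = (-21962 + 1804919/120)/(11 - 29086) = -830521/120/(-29075) = -830521/120*(-1/29075) = 830521/3489000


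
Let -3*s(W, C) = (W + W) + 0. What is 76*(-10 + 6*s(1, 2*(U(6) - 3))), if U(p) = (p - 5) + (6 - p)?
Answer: -1064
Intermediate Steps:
U(p) = 1 (U(p) = (-5 + p) + (6 - p) = 1)
s(W, C) = -2*W/3 (s(W, C) = -((W + W) + 0)/3 = -(2*W + 0)/3 = -2*W/3)
76*(-10 + 6*s(1, 2*(U(6) - 3))) = 76*(-10 + 6*(-⅔*1)) = 76*(-10 + 6*(-⅔)) = 76*(-10 - 4) = 76*(-14) = -1064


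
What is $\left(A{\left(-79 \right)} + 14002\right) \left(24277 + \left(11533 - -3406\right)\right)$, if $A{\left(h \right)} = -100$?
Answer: $545180832$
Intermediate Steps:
$\left(A{\left(-79 \right)} + 14002\right) \left(24277 + \left(11533 - -3406\right)\right) = \left(-100 + 14002\right) \left(24277 + \left(11533 - -3406\right)\right) = 13902 \left(24277 + \left(11533 + 3406\right)\right) = 13902 \left(24277 + 14939\right) = 13902 \cdot 39216 = 545180832$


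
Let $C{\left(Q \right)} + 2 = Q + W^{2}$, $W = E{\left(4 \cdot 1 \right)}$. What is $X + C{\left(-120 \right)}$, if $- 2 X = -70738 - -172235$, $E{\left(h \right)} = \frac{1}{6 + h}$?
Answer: $- \frac{5087049}{100} \approx -50871.0$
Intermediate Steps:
$W = \frac{1}{10}$ ($W = \frac{1}{6 + 4 \cdot 1} = \frac{1}{6 + 4} = \frac{1}{10} \approx 0.1$)
$X = - \frac{101497}{2}$ ($X = - \frac{-70738 - -172235}{2} = - \frac{-70738 + 172235}{2} = \left(- \frac{1}{2}\right) 101497 = - \frac{101497}{2} \approx -50749.0$)
$C{\left(Q \right)} = - \frac{199}{100} + Q$ ($C{\left(Q \right)} = -2 + \left(Q + \left(\frac{1}{10}\right)^{2}\right) = -2 + \left(Q + \frac{1}{100}\right) = -2 + \left(\frac{1}{100} + Q\right) = - \frac{199}{100} + Q$)
$X + C{\left(-120 \right)} = - \frac{101497}{2} - \frac{12199}{100} = - \frac{5087049}{100}$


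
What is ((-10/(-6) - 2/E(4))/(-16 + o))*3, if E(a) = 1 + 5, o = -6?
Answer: -2/11 ≈ -0.18182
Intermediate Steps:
E(a) = 6
((-10/(-6) - 2/E(4))/(-16 + o))*3 = ((-10/(-6) - 2/6)/(-16 - 6))*3 = ((-10*(-1/6) - 2*1/6)/(-22))*3 = ((5/3 - 1/3)*(-1/22))*3 = ((4/3)*(-1/22))*3 = -2/33*3 = -2/11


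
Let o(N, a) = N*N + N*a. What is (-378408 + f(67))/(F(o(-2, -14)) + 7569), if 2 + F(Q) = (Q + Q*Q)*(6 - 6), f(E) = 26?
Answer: -378382/7567 ≈ -50.004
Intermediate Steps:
o(N, a) = N² + N*a
F(Q) = -2 (F(Q) = -2 + (Q + Q*Q)*(6 - 6) = -2 + (Q + Q²)*0 = -2 + 0 = -2)
(-378408 + f(67))/(F(o(-2, -14)) + 7569) = (-378408 + 26)/(-2 + 7569) = -378382/7567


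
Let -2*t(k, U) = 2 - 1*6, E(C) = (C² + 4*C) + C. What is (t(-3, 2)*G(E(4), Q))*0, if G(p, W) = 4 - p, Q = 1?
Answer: 0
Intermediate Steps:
E(C) = C² + 5*C
t(k, U) = 2 (t(k, U) = -(2 - 1*6)/2 = -(2 - 6)/2 = -½*(-4) = 2)
(t(-3, 2)*G(E(4), Q))*0 = (2*(4 - 4*(5 + 4)))*0 = (2*(4 - 4*9))*0 = (2*(4 - 1*36))*0 = (2*(4 - 36))*0 = (2*(-32))*0 = -64*0 = 0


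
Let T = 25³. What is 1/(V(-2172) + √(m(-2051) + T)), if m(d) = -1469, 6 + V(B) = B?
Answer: -1089/2364764 - √3539/2364764 ≈ -0.00048567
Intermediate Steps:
V(B) = -6 + B
T = 15625
1/(V(-2172) + √(m(-2051) + T)) = 1/((-6 - 2172) + √(-1469 + 15625)) = 1/(-2178 + √14156) = 1/(-2178 + 2*√3539)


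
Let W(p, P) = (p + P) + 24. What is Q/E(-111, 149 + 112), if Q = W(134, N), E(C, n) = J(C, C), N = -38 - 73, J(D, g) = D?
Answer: -47/111 ≈ -0.42342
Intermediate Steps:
N = -111
E(C, n) = C
W(p, P) = 24 + P + p (W(p, P) = (P + p) + 24 = 24 + P + p)
Q = 47 (Q = 24 - 111 + 134 = 47)
Q/E(-111, 149 + 112) = 47/(-111) = 47*(-1/111) = -47/111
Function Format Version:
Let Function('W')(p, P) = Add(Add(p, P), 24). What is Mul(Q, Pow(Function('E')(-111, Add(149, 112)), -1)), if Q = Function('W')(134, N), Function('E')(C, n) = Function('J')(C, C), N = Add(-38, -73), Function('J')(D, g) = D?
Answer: Rational(-47, 111) ≈ -0.42342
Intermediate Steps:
N = -111
Function('E')(C, n) = C
Function('W')(p, P) = Add(24, P, p) (Function('W')(p, P) = Add(Add(P, p), 24) = Add(24, P, p))
Q = 47 (Q = Add(24, -111, 134) = 47)
Mul(Q, Pow(Function('E')(-111, Add(149, 112)), -1)) = Mul(47, Pow(-111, -1)) = Mul(47, Rational(-1, 111)) = Rational(-47, 111)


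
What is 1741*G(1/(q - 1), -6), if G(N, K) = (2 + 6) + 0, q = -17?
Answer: 13928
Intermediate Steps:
G(N, K) = 8 (G(N, K) = 8 + 0 = 8)
1741*G(1/(q - 1), -6) = 1741*8 = 13928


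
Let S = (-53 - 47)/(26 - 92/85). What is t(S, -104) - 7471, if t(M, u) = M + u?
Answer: -8026175/1059 ≈ -7579.0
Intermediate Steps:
S = -4250/1059 (S = -100/(26 - 92*1/85) = -100/(26 - 92/85) = -100/2118/85 = -100*85/2118 = -4250/1059 ≈ -4.0132)
t(S, -104) - 7471 = (-4250/1059 - 104) - 7471 = -114386/1059 - 7471 = -8026175/1059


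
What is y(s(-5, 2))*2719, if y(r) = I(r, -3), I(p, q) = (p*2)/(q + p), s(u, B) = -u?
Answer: 13595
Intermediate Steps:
I(p, q) = 2*p/(p + q) (I(p, q) = (2*p)/(p + q) = 2*p/(p + q))
y(r) = 2*r/(-3 + r) (y(r) = 2*r/(r - 3) = 2*r/(-3 + r))
y(s(-5, 2))*2719 = (2*(-1*(-5))/(-3 - 1*(-5)))*2719 = (2*5/(-3 + 5))*2719 = (2*5/2)*2719 = (2*5*(½))*2719 = 5*2719 = 13595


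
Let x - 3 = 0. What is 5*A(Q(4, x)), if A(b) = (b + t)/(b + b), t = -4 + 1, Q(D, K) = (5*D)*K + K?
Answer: 50/21 ≈ 2.3810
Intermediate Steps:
x = 3 (x = 3 + 0 = 3)
Q(D, K) = K + 5*D*K (Q(D, K) = 5*D*K + K = K + 5*D*K)
t = -3
A(b) = (-3 + b)/(2*b) (A(b) = (b - 3)/(b + b) = (-3 + b)/((2*b)) = (-3 + b)*(1/(2*b)) = (-3 + b)/(2*b))
5*A(Q(4, x)) = 5*((-3 + 3*(1 + 5*4))/(2*((3*(1 + 5*4))))) = 5*((-3 + 3*(1 + 20))/(2*((3*(1 + 20))))) = 5*((-3 + 3*21)/(2*((3*21)))) = 5*((½)*(-3 + 63)/63) = 5*((½)*(1/63)*60) = 5*(10/21) = 50/21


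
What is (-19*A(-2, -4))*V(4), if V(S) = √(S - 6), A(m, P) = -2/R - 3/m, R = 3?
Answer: -95*I*√2/6 ≈ -22.392*I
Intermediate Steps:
A(m, P) = -⅔ - 3/m (A(m, P) = -2/3 - 3/m = -2*⅓ - 3/m = -⅔ - 3/m)
V(S) = √(-6 + S)
(-19*A(-2, -4))*V(4) = (-19*(-⅔ - 3/(-2)))*√(-6 + 4) = (-19*(-⅔ - 3*(-½)))*√(-2) = (-19*(-⅔ + 3/2))*(I*√2) = (-19*⅚)*(I*√2) = -95*I*√2/6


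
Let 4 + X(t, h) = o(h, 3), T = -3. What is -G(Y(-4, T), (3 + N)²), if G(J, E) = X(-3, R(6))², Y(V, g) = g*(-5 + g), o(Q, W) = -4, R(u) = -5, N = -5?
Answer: -64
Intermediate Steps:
X(t, h) = -8 (X(t, h) = -4 - 4 = -8)
G(J, E) = 64 (G(J, E) = (-8)² = 64)
-G(Y(-4, T), (3 + N)²) = -1*64 = -64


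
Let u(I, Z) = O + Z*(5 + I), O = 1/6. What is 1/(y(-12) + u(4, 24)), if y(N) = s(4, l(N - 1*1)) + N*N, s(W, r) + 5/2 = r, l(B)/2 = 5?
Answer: 3/1103 ≈ 0.0027199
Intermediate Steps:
l(B) = 10 (l(B) = 2*5 = 10)
s(W, r) = -5/2 + r
O = ⅙ ≈ 0.16667
u(I, Z) = ⅙ + Z*(5 + I)
y(N) = 15/2 + N² (y(N) = (-5/2 + 10) + N*N = 15/2 + N²)
1/(y(-12) + u(4, 24)) = 1/((15/2 + (-12)²) + (⅙ + 5*24 + 4*24)) = 1/((15/2 + 144) + (⅙ + 120 + 96)) = 1/(303/2 + 1297/6) = 1/(1103/3) = 3/1103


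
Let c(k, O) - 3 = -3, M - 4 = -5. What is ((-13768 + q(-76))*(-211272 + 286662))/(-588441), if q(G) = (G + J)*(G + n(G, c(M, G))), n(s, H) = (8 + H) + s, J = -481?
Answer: -238519600/28021 ≈ -8512.2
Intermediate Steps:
M = -1 (M = 4 - 5 = -1)
c(k, O) = 0 (c(k, O) = 3 - 3 = 0)
n(s, H) = 8 + H + s
q(G) = (-481 + G)*(8 + 2*G) (q(G) = (G - 481)*(G + (8 + 0 + G)) = (-481 + G)*(G + (8 + G)) = (-481 + G)*(8 + 2*G))
((-13768 + q(-76))*(-211272 + 286662))/(-588441) = ((-13768 + (-3848 - 954*(-76) + 2*(-76)²))*(-211272 + 286662))/(-588441) = ((-13768 + (-3848 + 72504 + 2*5776))*75390)*(-1/588441) = ((-13768 + (-3848 + 72504 + 11552))*75390)*(-1/588441) = ((-13768 + 80208)*75390)*(-1/588441) = (66440*75390)*(-1/588441) = 5008911600*(-1/588441) = -238519600/28021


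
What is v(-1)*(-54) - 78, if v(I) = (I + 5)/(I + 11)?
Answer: -498/5 ≈ -99.600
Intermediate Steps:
v(I) = (5 + I)/(11 + I)
v(-1)*(-54) - 78 = ((5 - 1)/(11 - 1))*(-54) - 78 = (4/10)*(-54) - 78 = ((⅒)*4)*(-54) - 78 = (⅖)*(-54) - 78 = -108/5 - 78 = -498/5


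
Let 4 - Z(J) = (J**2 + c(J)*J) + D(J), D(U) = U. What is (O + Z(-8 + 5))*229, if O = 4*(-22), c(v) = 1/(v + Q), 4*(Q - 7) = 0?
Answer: -81753/4 ≈ -20438.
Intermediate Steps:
Q = 7 (Q = 7 + (1/4)*0 = 7 + 0 = 7)
c(v) = 1/(7 + v) (c(v) = 1/(v + 7) = 1/(7 + v))
Z(J) = 4 - J - J**2 - J/(7 + J) (Z(J) = 4 - ((J**2 + J/(7 + J)) + J) = 4 - (J + J**2 + J/(7 + J)) = 4 + (-J - J**2 - J/(7 + J)) = 4 - J - J**2 - J/(7 + J))
O = -88
(O + Z(-8 + 5))*229 = (-88 + (-(-8 + 5) + (7 + (-8 + 5))*(4 - (-8 + 5) - (-8 + 5)**2))/(7 + (-8 + 5)))*229 = (-88 + (-1*(-3) + (7 - 3)*(4 - 1*(-3) - 1*(-3)**2))/(7 - 3))*229 = (-88 + (3 + 4*(4 + 3 - 1*9))/4)*229 = (-88 + (3 + 4*(4 + 3 - 9))/4)*229 = (-88 + (3 + 4*(-2))/4)*229 = (-88 + (3 - 8)/4)*229 = (-88 + (1/4)*(-5))*229 = (-88 - 5/4)*229 = -357/4*229 = -81753/4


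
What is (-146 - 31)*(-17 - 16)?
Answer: 5841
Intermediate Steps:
(-146 - 31)*(-17 - 16) = -177*(-33) = 5841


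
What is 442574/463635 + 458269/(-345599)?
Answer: -59516415989/160231792365 ≈ -0.37144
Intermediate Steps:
442574/463635 + 458269/(-345599) = 442574*(1/463635) + 458269*(-1/345599) = 442574/463635 - 458269/345599 = -59516415989/160231792365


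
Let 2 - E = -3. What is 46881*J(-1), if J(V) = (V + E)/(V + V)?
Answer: -93762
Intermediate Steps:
E = 5 (E = 2 - 1*(-3) = 2 + 3 = 5)
J(V) = (5 + V)/(2*V) (J(V) = (V + 5)/(V + V) = (5 + V)/((2*V)) = (5 + V)*(1/(2*V)) = (5 + V)/(2*V))
46881*J(-1) = 46881*((½)*(5 - 1)/(-1)) = 46881*((½)*(-1)*4) = 46881*(-2) = -93762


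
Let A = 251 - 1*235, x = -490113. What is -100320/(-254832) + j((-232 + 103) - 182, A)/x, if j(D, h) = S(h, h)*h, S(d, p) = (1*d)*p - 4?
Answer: 111436698/289112213 ≈ 0.38544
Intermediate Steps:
S(d, p) = -4 + d*p (S(d, p) = d*p - 4 = -4 + d*p)
A = 16 (A = 251 - 235 = 16)
j(D, h) = h*(-4 + h²) (j(D, h) = (-4 + h*h)*h = (-4 + h²)*h = h*(-4 + h²))
-100320/(-254832) + j((-232 + 103) - 182, A)/x = -100320/(-254832) + (16*(-4 + 16²))/(-490113) = -100320*(-1/254832) + (16*(-4 + 256))*(-1/490113) = 2090/5309 + (16*252)*(-1/490113) = 2090/5309 + 4032*(-1/490113) = 2090/5309 - 448/54457 = 111436698/289112213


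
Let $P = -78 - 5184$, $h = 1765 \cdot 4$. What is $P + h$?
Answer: $1798$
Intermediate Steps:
$h = 7060$
$P = -5262$ ($P = -78 - 5184 = -5262$)
$P + h = -5262 + 7060 = 1798$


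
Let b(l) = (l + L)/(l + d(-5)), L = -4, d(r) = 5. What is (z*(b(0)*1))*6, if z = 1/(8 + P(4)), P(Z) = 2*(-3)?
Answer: -12/5 ≈ -2.4000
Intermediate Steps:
b(l) = (-4 + l)/(5 + l) (b(l) = (l - 4)/(l + 5) = (-4 + l)/(5 + l))
P(Z) = -6
z = ½ (z = 1/(8 - 6) = 1/2 = ½ ≈ 0.50000)
(z*(b(0)*1))*6 = ((((-4 + 0)/(5 + 0))*1)/2)*6 = (((-4/5)*1)/2)*6 = ((((⅕)*(-4))*1)/2)*6 = ((-⅘*1)/2)*6 = ((½)*(-⅘))*6 = -⅖*6 = -12/5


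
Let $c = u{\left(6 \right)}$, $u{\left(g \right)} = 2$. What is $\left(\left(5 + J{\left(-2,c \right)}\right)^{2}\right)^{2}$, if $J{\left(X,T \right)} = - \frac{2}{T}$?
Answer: $256$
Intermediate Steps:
$c = 2$
$\left(\left(5 + J{\left(-2,c \right)}\right)^{2}\right)^{2} = \left(\left(5 - \frac{2}{2}\right)^{2}\right)^{2} = \left(\left(5 - 1\right)^{2}\right)^{2} = \left(4^{2}\right)^{2} = 16^{2} = 256$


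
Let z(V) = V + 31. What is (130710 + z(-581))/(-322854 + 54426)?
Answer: -32540/67107 ≈ -0.48490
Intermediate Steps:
z(V) = 31 + V
(130710 + z(-581))/(-322854 + 54426) = (130710 + (31 - 581))/(-322854 + 54426) = (130710 - 550)/(-268428) = 130160*(-1/268428) = -32540/67107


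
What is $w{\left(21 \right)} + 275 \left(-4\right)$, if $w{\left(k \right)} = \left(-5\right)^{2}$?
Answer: $-1075$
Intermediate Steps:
$w{\left(k \right)} = 25$
$w{\left(21 \right)} + 275 \left(-4\right) = 25 + 275 \left(-4\right) = 25 - 1100 = -1075$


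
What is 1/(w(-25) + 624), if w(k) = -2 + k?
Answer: 1/597 ≈ 0.0016750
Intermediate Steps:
1/(w(-25) + 624) = 1/((-2 - 25) + 624) = 1/(-27 + 624) = 1/597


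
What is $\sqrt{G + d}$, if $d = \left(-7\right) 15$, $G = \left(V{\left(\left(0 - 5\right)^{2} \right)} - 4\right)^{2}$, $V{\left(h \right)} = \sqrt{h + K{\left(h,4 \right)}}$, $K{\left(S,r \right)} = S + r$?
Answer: $i \sqrt{35 + 24 \sqrt{6}} \approx 9.6844 i$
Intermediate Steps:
$V{\left(h \right)} = \sqrt{4 + 2 h}$ ($V{\left(h \right)} = \sqrt{h + \left(h + 4\right)} = \sqrt{h + \left(4 + h\right)} = \sqrt{4 + 2 h}$)
$G = \left(-4 + 3 \sqrt{6}\right)^{2}$ ($G = \left(\sqrt{4 + 2 \left(0 - 5\right)^{2}} - 4\right)^{2} = \left(\sqrt{4 + 2 \left(-5\right)^{2}} - 4\right)^{2} = \left(\sqrt{4 + 2 \cdot 25} - 4\right)^{2} = \left(\sqrt{4 + 50} - 4\right)^{2} = \left(\sqrt{54} - 4\right)^{2} = \left(3 \sqrt{6} - 4\right)^{2} = \left(-4 + 3 \sqrt{6}\right)^{2} \approx 11.212$)
$d = -105$
$\sqrt{G + d} = \sqrt{\left(70 - 24 \sqrt{6}\right) - 105} = \sqrt{-35 - 24 \sqrt{6}}$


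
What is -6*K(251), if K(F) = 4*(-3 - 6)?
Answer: 216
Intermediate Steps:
K(F) = -36 (K(F) = 4*(-9) = -36)
-6*K(251) = -6*(-36) = 216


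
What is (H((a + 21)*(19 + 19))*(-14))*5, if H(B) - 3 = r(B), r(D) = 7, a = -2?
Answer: -700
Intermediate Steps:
H(B) = 10 (H(B) = 3 + 7 = 10)
(H((a + 21)*(19 + 19))*(-14))*5 = (10*(-14))*5 = -140*5 = -700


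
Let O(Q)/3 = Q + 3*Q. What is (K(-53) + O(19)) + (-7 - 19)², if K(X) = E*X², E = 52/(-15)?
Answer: -132508/15 ≈ -8833.9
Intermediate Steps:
E = -52/15 (E = 52*(-1/15) = -52/15 ≈ -3.4667)
K(X) = -52*X²/15
O(Q) = 12*Q (O(Q) = 3*(Q + 3*Q) = 3*(4*Q) = 12*Q)
(K(-53) + O(19)) + (-7 - 19)² = (-52/15*(-53)² + 12*19) + (-7 - 19)² = (-52/15*2809 + 228) + (-26)² = (-146068/15 + 228) + 676 = -142648/15 + 676 = -132508/15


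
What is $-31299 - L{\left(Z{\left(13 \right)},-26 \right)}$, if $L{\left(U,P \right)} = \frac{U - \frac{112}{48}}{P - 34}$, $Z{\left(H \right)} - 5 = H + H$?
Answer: $- \frac{2816867}{90} \approx -31299.0$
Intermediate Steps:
$Z{\left(H \right)} = 5 + 2 H$ ($Z{\left(H \right)} = 5 + \left(H + H\right) = 5 + 2 H$)
$L{\left(U,P \right)} = \frac{- \frac{7}{3} + U}{-34 + P}$ ($L{\left(U,P \right)} = \frac{U - \frac{7}{3}}{-34 + P} = \frac{- \frac{7}{3} + U}{-34 + P}$)
$-31299 - L{\left(Z{\left(13 \right)},-26 \right)} = -31299 - \frac{- \frac{7}{3} + \left(5 + 2 \cdot 13\right)}{-34 - 26} = -31299 - \frac{- \frac{7}{3} + \left(5 + 26\right)}{-60} = -31299 - - \frac{- \frac{7}{3} + 31}{60} = -31299 - \left(- \frac{1}{60}\right) \frac{86}{3} = -31299 - - \frac{43}{90} = -31299 + \frac{43}{90} = - \frac{2816867}{90}$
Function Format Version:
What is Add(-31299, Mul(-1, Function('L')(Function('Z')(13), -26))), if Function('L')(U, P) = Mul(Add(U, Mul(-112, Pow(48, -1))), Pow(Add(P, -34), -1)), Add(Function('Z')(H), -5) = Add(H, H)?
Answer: Rational(-2816867, 90) ≈ -31299.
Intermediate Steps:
Function('Z')(H) = Add(5, Mul(2, H)) (Function('Z')(H) = Add(5, Add(H, H)) = Add(5, Mul(2, H)))
Function('L')(U, P) = Mul(Pow(Add(-34, P), -1), Add(Rational(-7, 3), U)) (Function('L')(U, P) = Mul(Add(U, Mul(-112, Rational(1, 48))), Pow(Add(-34, P), -1)) = Mul(Add(U, Rational(-7, 3)), Pow(Add(-34, P), -1)) = Mul(Add(Rational(-7, 3), U), Pow(Add(-34, P), -1)) = Mul(Pow(Add(-34, P), -1), Add(Rational(-7, 3), U)))
Add(-31299, Mul(-1, Function('L')(Function('Z')(13), -26))) = Add(-31299, Mul(-1, Mul(Pow(Add(-34, -26), -1), Add(Rational(-7, 3), Add(5, Mul(2, 13)))))) = Add(-31299, Mul(-1, Mul(Pow(-60, -1), Add(Rational(-7, 3), Add(5, 26))))) = Add(-31299, Mul(-1, Mul(Rational(-1, 60), Add(Rational(-7, 3), 31)))) = Add(-31299, Mul(-1, Mul(Rational(-1, 60), Rational(86, 3)))) = Add(-31299, Mul(-1, Rational(-43, 90))) = Add(-31299, Rational(43, 90)) = Rational(-2816867, 90)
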